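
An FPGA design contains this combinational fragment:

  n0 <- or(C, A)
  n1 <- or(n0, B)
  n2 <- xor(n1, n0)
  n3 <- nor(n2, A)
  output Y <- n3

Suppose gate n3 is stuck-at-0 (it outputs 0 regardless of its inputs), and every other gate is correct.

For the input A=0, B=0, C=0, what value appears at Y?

0

Propagate with n3 forced: n0=0, n1=0, n2=0, n3=0 [stuck-at-0].
So Y = 0. (Without the fault it would be 1.)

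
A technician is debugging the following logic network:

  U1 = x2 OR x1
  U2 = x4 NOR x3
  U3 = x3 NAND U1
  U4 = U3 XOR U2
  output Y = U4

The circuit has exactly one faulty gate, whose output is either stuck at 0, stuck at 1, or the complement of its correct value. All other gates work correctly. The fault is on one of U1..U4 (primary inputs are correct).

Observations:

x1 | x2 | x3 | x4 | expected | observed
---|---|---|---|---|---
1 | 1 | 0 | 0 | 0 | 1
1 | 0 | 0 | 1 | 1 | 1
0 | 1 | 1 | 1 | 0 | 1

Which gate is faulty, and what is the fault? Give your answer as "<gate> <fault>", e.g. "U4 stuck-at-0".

Fault-free values for test 1 (x1=1, x2=1, x3=0, x4=0): U1=1, U2=1, U3=1, U4=0, giving Y=0. Observed 1.
Test 1: faults giving observed 1 are {U2 stuck-at-0, U2 inverted output, U3 stuck-at-0, U3 inverted output, U4 stuck-at-1, U4 inverted output}.
Test 2 (x1=1, x2=0, x3=0, x4=1): fault-free U1=1, U2=0, U3=1, U4=1 → 1; observed 1. Eliminates U2 inverted output, U3 stuck-at-0, U3 inverted output, U4 inverted output.
Test 3 (x1=0, x2=1, x3=1, x4=1): fault-free U1=1, U2=0, U3=0, U4=0 → 0; observed 1. Eliminates U2 stuck-at-0.
Only U4 stuck-at-1 is consistent with every test.

U4 stuck-at-1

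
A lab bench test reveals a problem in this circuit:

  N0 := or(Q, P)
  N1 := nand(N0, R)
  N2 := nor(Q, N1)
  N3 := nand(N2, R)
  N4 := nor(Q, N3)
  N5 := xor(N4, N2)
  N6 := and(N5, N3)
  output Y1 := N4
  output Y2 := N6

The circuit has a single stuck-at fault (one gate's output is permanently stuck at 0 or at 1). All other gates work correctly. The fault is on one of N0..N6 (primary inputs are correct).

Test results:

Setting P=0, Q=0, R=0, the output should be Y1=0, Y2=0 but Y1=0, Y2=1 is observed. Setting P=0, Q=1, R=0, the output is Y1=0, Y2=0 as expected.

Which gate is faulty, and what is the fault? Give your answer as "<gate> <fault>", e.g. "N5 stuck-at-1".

N1 stuck-at-0

Fault-free values for test 1 (P=0, Q=0, R=0): N0=0, N1=1, N2=0, N3=1, N4=0, N5=0, N6=0, giving Y1=0, Y2=0. Observed Y1=0, Y2=1.
Test 1: faults giving observed Y1=0, Y2=1 are {N1 stuck-at-0, N2 stuck-at-1, N5 stuck-at-1, N6 stuck-at-1}.
Test 2 (P=0, Q=1, R=0): fault-free N0=1, N1=1, N2=0, N3=1, N4=0, N5=0, N6=0 → Y1=0, Y2=0; observed Y1=0, Y2=0. Eliminates N2 stuck-at-1, N5 stuck-at-1, N6 stuck-at-1.
Only N1 stuck-at-0 is consistent with every test.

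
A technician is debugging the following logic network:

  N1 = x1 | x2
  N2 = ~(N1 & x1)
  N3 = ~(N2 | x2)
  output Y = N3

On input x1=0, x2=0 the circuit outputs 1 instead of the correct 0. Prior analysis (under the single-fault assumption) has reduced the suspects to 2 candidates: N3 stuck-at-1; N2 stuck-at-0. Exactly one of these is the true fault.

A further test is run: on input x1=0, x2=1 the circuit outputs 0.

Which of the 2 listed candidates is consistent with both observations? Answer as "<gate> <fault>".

Evaluate each candidate on input x1=0, x2=1:
  N3 stuck-at-1: N1=1, N2=1, N3=1 [stuck-at-1] → 1 — eliminated
  N2 stuck-at-0: N1=1, N2=0 [stuck-at-0], N3=0 → 0 — matches
Only N2 stuck-at-0 reproduces the observed 0.

N2 stuck-at-0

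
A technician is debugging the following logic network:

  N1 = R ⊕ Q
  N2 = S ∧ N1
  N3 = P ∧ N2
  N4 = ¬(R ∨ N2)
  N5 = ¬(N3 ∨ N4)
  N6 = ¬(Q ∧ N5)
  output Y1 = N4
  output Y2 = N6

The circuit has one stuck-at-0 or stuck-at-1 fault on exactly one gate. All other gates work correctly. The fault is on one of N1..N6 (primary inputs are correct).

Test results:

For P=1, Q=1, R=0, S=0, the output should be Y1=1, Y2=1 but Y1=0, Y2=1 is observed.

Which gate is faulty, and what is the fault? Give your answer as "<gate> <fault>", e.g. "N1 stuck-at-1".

Fault-free values for test 1 (P=1, Q=1, R=0, S=0): N1=1, N2=0, N3=0, N4=1, N5=0, N6=1, giving Y1=1, Y2=1. Observed Y1=0, Y2=1.
Test 1: faults giving observed Y1=0, Y2=1 are {N2 stuck-at-1}.
Only N2 stuck-at-1 is consistent with every test.

N2 stuck-at-1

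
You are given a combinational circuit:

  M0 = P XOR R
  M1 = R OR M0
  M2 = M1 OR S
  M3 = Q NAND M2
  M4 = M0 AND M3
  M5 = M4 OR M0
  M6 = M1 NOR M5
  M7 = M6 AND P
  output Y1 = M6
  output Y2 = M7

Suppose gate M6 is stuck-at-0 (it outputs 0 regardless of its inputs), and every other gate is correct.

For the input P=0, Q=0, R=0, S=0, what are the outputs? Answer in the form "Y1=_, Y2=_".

Y1=0, Y2=0

Propagate with M6 forced: M0=0, M1=0, M2=0, M3=1, M4=0, M5=0, M6=0 [stuck-at-0], M7=0.
So the outputs are Y1=0, Y2=0. (Without the fault they would be Y1=1, Y2=0.)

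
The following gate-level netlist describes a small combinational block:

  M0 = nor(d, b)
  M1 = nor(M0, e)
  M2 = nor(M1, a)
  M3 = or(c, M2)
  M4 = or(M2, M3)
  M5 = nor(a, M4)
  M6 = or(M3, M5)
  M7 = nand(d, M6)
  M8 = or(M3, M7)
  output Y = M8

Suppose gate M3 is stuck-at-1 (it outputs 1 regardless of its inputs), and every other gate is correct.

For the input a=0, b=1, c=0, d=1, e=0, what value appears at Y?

1

Propagate with M3 forced: M0=0, M1=1, M2=0, M3=1 [stuck-at-1], M4=1, M5=0, M6=1, M7=0, M8=1.
So Y = 1. (Without the fault it would be 0.)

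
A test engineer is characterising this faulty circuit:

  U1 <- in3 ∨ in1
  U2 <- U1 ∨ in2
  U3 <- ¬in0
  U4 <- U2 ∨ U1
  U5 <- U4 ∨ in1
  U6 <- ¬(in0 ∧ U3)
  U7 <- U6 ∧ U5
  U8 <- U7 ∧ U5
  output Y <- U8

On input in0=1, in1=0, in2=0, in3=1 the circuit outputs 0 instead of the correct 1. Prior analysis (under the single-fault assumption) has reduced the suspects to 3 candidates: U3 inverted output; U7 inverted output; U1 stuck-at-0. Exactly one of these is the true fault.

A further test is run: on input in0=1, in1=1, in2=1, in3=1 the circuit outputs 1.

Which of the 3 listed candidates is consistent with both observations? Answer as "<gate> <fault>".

U1 stuck-at-0

Evaluate each candidate on input in0=1, in1=1, in2=1, in3=1:
  U3 inverted output: U1=1, U2=1, U3=1 [inverted output], U4=1, U5=1, U6=0, U7=0, U8=0 → 0 — eliminated
  U7 inverted output: U1=1, U2=1, U3=0, U4=1, U5=1, U6=1, U7=0 [inverted output], U8=0 → 0 — eliminated
  U1 stuck-at-0: U1=0 [stuck-at-0], U2=1, U3=0, U4=1, U5=1, U6=1, U7=1, U8=1 → 1 — matches
Only U1 stuck-at-0 reproduces the observed 1.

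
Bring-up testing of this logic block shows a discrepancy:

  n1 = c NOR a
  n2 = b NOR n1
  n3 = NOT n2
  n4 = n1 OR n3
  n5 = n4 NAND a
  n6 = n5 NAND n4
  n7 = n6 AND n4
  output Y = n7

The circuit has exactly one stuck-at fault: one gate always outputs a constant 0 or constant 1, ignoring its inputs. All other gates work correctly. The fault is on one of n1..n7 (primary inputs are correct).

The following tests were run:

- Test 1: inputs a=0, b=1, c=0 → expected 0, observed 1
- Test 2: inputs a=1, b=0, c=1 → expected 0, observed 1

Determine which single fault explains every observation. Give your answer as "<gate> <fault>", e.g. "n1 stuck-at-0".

n7 stuck-at-1

Fault-free values for test 1 (a=0, b=1, c=0): n1=1, n2=0, n3=1, n4=1, n5=1, n6=0, n7=0, giving Y=0. Observed 1.
Test 1: faults giving observed 1 are {n5 stuck-at-0, n6 stuck-at-1, n7 stuck-at-1}.
Test 2 (a=1, b=0, c=1): fault-free n1=0, n2=1, n3=0, n4=0, n5=1, n6=1, n7=0 → 0; observed 1. Eliminates n5 stuck-at-0, n6 stuck-at-1.
Only n7 stuck-at-1 is consistent with every test.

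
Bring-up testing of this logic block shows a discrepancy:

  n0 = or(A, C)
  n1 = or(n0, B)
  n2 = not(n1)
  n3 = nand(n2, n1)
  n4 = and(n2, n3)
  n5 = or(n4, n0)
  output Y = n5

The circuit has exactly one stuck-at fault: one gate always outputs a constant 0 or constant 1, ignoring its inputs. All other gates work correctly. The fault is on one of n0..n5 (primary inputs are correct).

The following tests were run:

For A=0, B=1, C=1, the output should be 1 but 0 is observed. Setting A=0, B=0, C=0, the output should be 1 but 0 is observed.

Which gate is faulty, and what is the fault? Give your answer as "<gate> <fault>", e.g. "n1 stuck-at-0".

Fault-free values for test 1 (A=0, B=1, C=1): n0=1, n1=1, n2=0, n3=1, n4=0, n5=1, giving Y=1. Observed 0.
Test 1: faults giving observed 0 are {n0 stuck-at-0, n5 stuck-at-0}.
Test 2 (A=0, B=0, C=0): fault-free n0=0, n1=0, n2=1, n3=1, n4=1, n5=1 → 1; observed 0. Eliminates n0 stuck-at-0.
Only n5 stuck-at-0 is consistent with every test.

n5 stuck-at-0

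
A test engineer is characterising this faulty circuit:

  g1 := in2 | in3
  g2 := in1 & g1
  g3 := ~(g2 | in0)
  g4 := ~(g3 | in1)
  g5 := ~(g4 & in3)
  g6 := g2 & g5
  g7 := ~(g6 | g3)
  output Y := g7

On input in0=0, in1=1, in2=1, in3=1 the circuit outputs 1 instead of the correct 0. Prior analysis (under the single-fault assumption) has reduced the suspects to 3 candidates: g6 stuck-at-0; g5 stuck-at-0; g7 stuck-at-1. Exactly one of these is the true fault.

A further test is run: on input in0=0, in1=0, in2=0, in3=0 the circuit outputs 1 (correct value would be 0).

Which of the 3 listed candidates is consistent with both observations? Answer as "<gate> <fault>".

Evaluate each candidate on input in0=0, in1=0, in2=0, in3=0:
  g6 stuck-at-0: g1=0, g2=0, g3=1, g4=0, g5=1, g6=0 [stuck-at-0], g7=0 → 0 — eliminated
  g5 stuck-at-0: g1=0, g2=0, g3=1, g4=0, g5=0 [stuck-at-0], g6=0, g7=0 → 0 — eliminated
  g7 stuck-at-1: g1=0, g2=0, g3=1, g4=0, g5=1, g6=0, g7=1 [stuck-at-1] → 1 — matches
Only g7 stuck-at-1 reproduces the observed 1.

g7 stuck-at-1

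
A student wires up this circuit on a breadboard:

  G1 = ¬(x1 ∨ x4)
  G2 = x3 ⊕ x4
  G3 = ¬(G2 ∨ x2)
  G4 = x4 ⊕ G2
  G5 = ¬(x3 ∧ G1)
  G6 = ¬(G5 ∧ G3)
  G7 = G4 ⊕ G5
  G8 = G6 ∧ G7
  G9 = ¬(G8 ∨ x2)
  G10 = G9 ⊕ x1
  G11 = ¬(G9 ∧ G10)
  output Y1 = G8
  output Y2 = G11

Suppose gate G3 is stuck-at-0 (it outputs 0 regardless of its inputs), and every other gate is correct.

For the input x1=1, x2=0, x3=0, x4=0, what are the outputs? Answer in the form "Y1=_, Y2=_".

Propagate with G3 forced: G1=0, G2=0, G3=0 [stuck-at-0], G4=0, G5=1, G6=1, G7=1, G8=1, G9=0, G10=1, G11=1.
So the outputs are Y1=1, Y2=1. (Without the fault they would be Y1=0, Y2=1.)

Y1=1, Y2=1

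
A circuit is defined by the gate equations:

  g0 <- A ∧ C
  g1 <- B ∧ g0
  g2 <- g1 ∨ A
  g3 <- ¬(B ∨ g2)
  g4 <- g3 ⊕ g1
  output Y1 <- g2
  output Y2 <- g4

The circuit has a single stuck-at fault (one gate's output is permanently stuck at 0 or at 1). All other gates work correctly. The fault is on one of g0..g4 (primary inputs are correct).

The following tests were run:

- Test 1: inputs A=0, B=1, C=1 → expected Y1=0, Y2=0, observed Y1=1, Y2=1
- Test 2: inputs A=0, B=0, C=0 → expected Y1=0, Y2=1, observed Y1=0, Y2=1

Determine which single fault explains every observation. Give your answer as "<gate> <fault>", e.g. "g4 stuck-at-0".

g0 stuck-at-1

Fault-free values for test 1 (A=0, B=1, C=1): g0=0, g1=0, g2=0, g3=0, g4=0, giving Y1=0, Y2=0. Observed Y1=1, Y2=1.
Test 1: faults giving observed Y1=1, Y2=1 are {g0 stuck-at-1, g1 stuck-at-1}.
Test 2 (A=0, B=0, C=0): fault-free g0=0, g1=0, g2=0, g3=1, g4=1 → Y1=0, Y2=1; observed Y1=0, Y2=1. Eliminates g1 stuck-at-1.
Only g0 stuck-at-1 is consistent with every test.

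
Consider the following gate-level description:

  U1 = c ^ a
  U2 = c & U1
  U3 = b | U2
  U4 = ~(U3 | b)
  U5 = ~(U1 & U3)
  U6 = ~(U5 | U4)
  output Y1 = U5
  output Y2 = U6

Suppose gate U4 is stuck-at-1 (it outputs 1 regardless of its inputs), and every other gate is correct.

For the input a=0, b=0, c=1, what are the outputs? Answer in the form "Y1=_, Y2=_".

Y1=0, Y2=0

Propagate with U4 forced: U1=1, U2=1, U3=1, U4=1 [stuck-at-1], U5=0, U6=0.
So the outputs are Y1=0, Y2=0. (Without the fault they would be Y1=0, Y2=1.)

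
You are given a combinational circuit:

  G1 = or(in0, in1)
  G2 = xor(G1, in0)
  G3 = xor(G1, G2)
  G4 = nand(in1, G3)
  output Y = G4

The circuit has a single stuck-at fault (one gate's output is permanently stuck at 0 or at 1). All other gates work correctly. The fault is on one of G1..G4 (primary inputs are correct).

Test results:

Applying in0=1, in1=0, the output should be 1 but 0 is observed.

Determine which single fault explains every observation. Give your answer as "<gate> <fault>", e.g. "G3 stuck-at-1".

G4 stuck-at-0

Fault-free values for test 1 (in0=1, in1=0): G1=1, G2=0, G3=1, G4=1, giving Y=1. Observed 0.
Test 1: faults giving observed 0 are {G4 stuck-at-0}.
Only G4 stuck-at-0 is consistent with every test.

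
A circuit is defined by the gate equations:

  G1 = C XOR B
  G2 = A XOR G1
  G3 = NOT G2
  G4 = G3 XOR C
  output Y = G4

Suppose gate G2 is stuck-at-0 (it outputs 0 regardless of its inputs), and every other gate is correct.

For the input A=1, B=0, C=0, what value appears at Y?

Propagate with G2 forced: G1=0, G2=0 [stuck-at-0], G3=1, G4=1.
So Y = 1. (Without the fault it would be 0.)

1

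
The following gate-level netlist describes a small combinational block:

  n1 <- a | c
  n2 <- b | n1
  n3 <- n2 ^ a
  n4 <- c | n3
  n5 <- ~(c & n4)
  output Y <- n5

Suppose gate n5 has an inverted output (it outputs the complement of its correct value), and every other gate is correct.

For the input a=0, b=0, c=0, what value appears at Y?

0

Propagate with n5 forced: n1=0, n2=0, n3=0, n4=0, n5=0 [inverted output].
So Y = 0. (Without the fault it would be 1.)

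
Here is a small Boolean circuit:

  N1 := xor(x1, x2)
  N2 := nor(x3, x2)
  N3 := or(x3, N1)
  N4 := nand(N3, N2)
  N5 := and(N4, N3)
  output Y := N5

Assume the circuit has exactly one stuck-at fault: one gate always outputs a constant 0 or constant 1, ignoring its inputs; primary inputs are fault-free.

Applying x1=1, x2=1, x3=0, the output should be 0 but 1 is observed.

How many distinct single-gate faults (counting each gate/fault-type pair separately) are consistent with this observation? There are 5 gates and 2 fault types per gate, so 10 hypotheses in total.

3

Fault-free: N1=0, N2=0, N3=0, N4=1, N5=0 → 0. Observed 1.
  N1 stuck-at-0: output 0 ✗
  N1 stuck-at-1: output 1 ✓
  N2 stuck-at-0: output 0 ✗
  N2 stuck-at-1: output 0 ✗
  N3 stuck-at-0: output 0 ✗
  N3 stuck-at-1: output 1 ✓
  N4 stuck-at-0: output 0 ✗
  N4 stuck-at-1: output 0 ✗
  N5 stuck-at-0: output 0 ✗
  N5 stuck-at-1: output 1 ✓
Consistent faults: {N1 stuck-at-1, N3 stuck-at-1, N5 stuck-at-1} — 3 in all.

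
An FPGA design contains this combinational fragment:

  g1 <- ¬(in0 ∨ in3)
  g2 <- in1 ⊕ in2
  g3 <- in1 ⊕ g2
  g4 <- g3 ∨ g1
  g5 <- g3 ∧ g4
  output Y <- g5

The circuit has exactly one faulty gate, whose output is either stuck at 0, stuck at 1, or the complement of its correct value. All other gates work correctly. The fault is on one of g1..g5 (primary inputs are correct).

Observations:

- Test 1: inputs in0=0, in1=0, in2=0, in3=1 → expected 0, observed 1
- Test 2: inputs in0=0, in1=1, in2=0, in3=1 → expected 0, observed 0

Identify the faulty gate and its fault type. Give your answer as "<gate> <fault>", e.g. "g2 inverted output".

Fault-free values for test 1 (in0=0, in1=0, in2=0, in3=1): g1=0, g2=0, g3=0, g4=0, g5=0, giving Y=0. Observed 1.
Test 1: faults giving observed 1 are {g2 stuck-at-1, g2 inverted output, g3 stuck-at-1, g3 inverted output, g5 stuck-at-1, g5 inverted output}.
Test 2 (in0=0, in1=1, in2=0, in3=1): fault-free g1=0, g2=1, g3=0, g4=0, g5=0 → 0; observed 0. Eliminates g2 inverted output, g3 stuck-at-1, g3 inverted output, g5 stuck-at-1, g5 inverted output.
Only g2 stuck-at-1 is consistent with every test.

g2 stuck-at-1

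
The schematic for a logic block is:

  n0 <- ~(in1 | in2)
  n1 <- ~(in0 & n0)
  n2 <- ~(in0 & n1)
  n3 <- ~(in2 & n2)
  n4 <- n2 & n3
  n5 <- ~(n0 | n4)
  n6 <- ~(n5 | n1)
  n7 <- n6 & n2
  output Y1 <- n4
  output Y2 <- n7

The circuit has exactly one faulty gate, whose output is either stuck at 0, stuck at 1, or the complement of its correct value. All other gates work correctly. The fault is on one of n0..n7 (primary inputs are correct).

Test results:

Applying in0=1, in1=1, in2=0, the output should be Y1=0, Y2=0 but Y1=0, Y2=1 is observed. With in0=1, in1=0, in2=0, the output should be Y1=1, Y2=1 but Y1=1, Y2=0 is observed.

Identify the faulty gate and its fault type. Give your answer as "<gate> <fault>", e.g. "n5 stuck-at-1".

Fault-free values for test 1 (in0=1, in1=1, in2=0): n0=0, n1=1, n2=0, n3=1, n4=0, n5=1, n6=0, n7=0, giving Y1=0, Y2=0. Observed Y1=0, Y2=1.
Test 1: faults giving observed Y1=0, Y2=1 are {n7 stuck-at-1, n7 inverted output}.
Test 2 (in0=1, in1=0, in2=0): fault-free n0=1, n1=0, n2=1, n3=1, n4=1, n5=0, n6=1, n7=1 → Y1=1, Y2=1; observed Y1=1, Y2=0. Eliminates n7 stuck-at-1.
Only n7 inverted output is consistent with every test.

n7 inverted output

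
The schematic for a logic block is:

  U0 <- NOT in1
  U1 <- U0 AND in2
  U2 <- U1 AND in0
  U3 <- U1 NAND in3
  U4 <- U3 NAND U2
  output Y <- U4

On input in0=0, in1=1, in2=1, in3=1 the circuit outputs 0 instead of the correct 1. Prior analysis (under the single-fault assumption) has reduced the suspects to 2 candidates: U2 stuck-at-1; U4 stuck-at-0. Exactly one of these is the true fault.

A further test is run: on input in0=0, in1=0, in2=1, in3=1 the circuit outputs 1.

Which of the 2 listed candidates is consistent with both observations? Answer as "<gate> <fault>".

U2 stuck-at-1

Evaluate each candidate on input in0=0, in1=0, in2=1, in3=1:
  U2 stuck-at-1: U0=1, U1=1, U2=1 [stuck-at-1], U3=0, U4=1 → 1 — matches
  U4 stuck-at-0: U0=1, U1=1, U2=0, U3=0, U4=0 [stuck-at-0] → 0 — eliminated
Only U2 stuck-at-1 reproduces the observed 1.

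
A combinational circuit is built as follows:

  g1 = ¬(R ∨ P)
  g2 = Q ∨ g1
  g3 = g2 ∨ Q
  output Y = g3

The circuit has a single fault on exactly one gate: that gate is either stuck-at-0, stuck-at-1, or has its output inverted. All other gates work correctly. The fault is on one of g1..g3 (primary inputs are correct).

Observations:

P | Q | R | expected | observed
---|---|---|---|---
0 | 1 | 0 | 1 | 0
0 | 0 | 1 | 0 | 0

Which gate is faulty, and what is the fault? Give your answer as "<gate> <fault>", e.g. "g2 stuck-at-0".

g3 stuck-at-0

Fault-free values for test 1 (P=0, Q=1, R=0): g1=1, g2=1, g3=1, giving Y=1. Observed 0.
Test 1: faults giving observed 0 are {g3 stuck-at-0, g3 inverted output}.
Test 2 (P=0, Q=0, R=1): fault-free g1=0, g2=0, g3=0 → 0; observed 0. Eliminates g3 inverted output.
Only g3 stuck-at-0 is consistent with every test.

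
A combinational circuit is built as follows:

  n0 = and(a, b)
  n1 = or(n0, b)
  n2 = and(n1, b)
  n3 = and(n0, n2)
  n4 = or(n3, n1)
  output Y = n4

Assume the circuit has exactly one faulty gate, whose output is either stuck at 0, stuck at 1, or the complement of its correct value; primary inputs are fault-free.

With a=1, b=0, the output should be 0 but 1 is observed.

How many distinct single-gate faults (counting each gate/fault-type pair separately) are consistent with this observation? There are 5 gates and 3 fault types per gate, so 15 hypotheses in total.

8

Fault-free: n0=0, n1=0, n2=0, n3=0, n4=0 → 0. Observed 1.
  n0: stuck-at-1, inverted output ✓; others ✗
  n1: stuck-at-1, inverted output ✓; others ✗
  n2: none of the 3 fault types match ✗
  n3: stuck-at-1, inverted output ✓; others ✗
  n4: stuck-at-1, inverted output ✓; others ✗
Consistent faults: {n0 stuck-at-1, n0 inverted output, n1 stuck-at-1, n1 inverted output, n3 stuck-at-1, n3 inverted output, n4 stuck-at-1, n4 inverted output} — 8 in all.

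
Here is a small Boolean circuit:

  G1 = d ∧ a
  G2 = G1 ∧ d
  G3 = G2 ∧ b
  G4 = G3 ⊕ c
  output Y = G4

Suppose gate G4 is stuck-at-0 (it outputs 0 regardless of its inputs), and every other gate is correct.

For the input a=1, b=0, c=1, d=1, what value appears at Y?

Propagate with G4 forced: G1=1, G2=1, G3=0, G4=0 [stuck-at-0].
So Y = 0. (Without the fault it would be 1.)

0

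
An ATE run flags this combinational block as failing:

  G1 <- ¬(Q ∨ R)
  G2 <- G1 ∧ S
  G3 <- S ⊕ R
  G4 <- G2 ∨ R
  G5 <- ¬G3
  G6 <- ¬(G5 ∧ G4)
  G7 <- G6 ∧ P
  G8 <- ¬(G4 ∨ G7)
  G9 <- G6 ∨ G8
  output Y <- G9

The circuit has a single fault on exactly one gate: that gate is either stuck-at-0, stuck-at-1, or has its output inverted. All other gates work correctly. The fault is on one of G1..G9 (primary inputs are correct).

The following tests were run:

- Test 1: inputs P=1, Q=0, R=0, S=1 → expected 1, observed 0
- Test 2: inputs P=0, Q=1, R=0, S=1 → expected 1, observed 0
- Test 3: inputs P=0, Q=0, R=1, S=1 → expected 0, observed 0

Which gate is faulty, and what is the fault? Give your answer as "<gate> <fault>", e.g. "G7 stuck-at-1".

Fault-free values for test 1 (P=1, Q=0, R=0, S=1): G1=1, G2=1, G3=1, G4=1, G5=0, G6=1, G7=1, G8=0, G9=1, giving Y=1. Observed 0.
Test 1: faults giving observed 0 are {G3 stuck-at-0, G3 inverted output, G5 stuck-at-1, G5 inverted output, G6 stuck-at-0, G6 inverted output, G9 stuck-at-0, G9 inverted output}.
Test 2 (P=0, Q=1, R=0, S=1): fault-free G1=0, G2=0, G3=1, G4=0, G5=0, G6=1, G7=0, G8=1, G9=1 → 1; observed 0. Eliminates G3 stuck-at-0, G3 inverted output, G5 stuck-at-1, G5 inverted output, G6 stuck-at-0, G6 inverted output.
Test 3 (P=0, Q=0, R=1, S=1): fault-free G1=0, G2=0, G3=0, G4=1, G5=1, G6=0, G7=0, G8=0, G9=0 → 0; observed 0. Eliminates G9 inverted output.
Only G9 stuck-at-0 is consistent with every test.

G9 stuck-at-0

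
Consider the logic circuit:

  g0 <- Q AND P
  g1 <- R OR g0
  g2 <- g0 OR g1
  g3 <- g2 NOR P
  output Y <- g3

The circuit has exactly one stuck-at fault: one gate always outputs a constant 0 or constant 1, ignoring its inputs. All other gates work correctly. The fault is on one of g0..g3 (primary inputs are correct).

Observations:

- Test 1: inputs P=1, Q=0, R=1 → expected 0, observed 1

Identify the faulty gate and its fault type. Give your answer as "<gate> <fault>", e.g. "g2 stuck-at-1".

g3 stuck-at-1

Fault-free values for test 1 (P=1, Q=0, R=1): g0=0, g1=1, g2=1, g3=0, giving Y=0. Observed 1.
Test 1: faults giving observed 1 are {g3 stuck-at-1}.
Only g3 stuck-at-1 is consistent with every test.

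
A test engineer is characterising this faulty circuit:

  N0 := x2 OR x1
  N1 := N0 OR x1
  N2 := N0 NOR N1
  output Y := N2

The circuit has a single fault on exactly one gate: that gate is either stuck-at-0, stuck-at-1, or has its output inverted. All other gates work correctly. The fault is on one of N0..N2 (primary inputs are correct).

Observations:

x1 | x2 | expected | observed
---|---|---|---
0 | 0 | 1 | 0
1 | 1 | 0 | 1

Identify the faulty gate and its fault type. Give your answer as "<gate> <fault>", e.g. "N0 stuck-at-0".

Fault-free values for test 1 (x1=0, x2=0): N0=0, N1=0, N2=1, giving Y=1. Observed 0.
Test 1: faults giving observed 0 are {N0 stuck-at-1, N0 inverted output, N1 stuck-at-1, N1 inverted output, N2 stuck-at-0, N2 inverted output}.
Test 2 (x1=1, x2=1): fault-free N0=1, N1=1, N2=0 → 0; observed 1. Eliminates N0 stuck-at-1, N0 inverted output, N1 stuck-at-1, N1 inverted output, N2 stuck-at-0.
Only N2 inverted output is consistent with every test.

N2 inverted output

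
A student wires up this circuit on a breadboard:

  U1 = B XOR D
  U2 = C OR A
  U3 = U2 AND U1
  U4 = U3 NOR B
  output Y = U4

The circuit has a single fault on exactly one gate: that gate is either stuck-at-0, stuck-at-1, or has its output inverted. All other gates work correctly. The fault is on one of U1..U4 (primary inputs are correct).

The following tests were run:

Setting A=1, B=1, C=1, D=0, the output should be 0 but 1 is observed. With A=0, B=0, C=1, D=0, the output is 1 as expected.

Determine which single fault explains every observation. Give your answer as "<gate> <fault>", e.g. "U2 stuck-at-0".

Fault-free values for test 1 (A=1, B=1, C=1, D=0): U1=1, U2=1, U3=1, U4=0, giving Y=0. Observed 1.
Test 1: faults giving observed 1 are {U4 stuck-at-1, U4 inverted output}.
Test 2 (A=0, B=0, C=1, D=0): fault-free U1=0, U2=1, U3=0, U4=1 → 1; observed 1. Eliminates U4 inverted output.
Only U4 stuck-at-1 is consistent with every test.

U4 stuck-at-1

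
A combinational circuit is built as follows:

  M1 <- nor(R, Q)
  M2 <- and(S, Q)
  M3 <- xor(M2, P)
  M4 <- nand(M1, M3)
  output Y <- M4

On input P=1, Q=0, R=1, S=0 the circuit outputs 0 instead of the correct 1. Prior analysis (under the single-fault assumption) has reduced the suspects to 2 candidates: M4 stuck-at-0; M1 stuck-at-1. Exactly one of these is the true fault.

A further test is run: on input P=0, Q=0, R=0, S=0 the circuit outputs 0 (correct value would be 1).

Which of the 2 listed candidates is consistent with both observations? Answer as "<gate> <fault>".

Evaluate each candidate on input P=0, Q=0, R=0, S=0:
  M4 stuck-at-0: M1=1, M2=0, M3=0, M4=0 [stuck-at-0] → 0 — matches
  M1 stuck-at-1: M1=1 [stuck-at-1], M2=0, M3=0, M4=1 → 1 — eliminated
Only M4 stuck-at-0 reproduces the observed 0.

M4 stuck-at-0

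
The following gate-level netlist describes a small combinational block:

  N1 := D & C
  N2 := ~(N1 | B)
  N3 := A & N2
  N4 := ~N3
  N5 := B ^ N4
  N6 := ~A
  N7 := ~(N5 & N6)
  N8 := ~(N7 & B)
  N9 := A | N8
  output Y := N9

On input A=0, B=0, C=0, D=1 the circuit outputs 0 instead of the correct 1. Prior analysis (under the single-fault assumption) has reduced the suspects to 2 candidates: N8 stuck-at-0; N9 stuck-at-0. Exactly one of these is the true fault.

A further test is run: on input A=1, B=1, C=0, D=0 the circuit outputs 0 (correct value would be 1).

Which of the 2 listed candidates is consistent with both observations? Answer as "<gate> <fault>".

N9 stuck-at-0

Evaluate each candidate on input A=1, B=1, C=0, D=0:
  N8 stuck-at-0: N1=0, N2=0, N3=0, N4=1, N5=0, N6=0, N7=1, N8=0 [stuck-at-0], N9=1 → 1 — eliminated
  N9 stuck-at-0: N1=0, N2=0, N3=0, N4=1, N5=0, N6=0, N7=1, N8=0, N9=0 [stuck-at-0] → 0 — matches
Only N9 stuck-at-0 reproduces the observed 0.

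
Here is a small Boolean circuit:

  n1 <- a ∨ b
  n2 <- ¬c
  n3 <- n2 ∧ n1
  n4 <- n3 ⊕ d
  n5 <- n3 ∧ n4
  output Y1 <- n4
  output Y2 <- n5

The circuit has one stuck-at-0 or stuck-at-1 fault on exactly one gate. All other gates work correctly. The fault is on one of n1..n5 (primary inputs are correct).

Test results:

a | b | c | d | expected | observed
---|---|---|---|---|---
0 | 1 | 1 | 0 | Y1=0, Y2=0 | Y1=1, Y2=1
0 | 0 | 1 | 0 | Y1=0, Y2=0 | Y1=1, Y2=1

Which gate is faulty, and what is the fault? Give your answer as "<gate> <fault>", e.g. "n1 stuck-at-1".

Fault-free values for test 1 (a=0, b=1, c=1, d=0): n1=1, n2=0, n3=0, n4=0, n5=0, giving Y1=0, Y2=0. Observed Y1=1, Y2=1.
Test 1: faults giving observed Y1=1, Y2=1 are {n2 stuck-at-1, n3 stuck-at-1}.
Test 2 (a=0, b=0, c=1, d=0): fault-free n1=0, n2=0, n3=0, n4=0, n5=0 → Y1=0, Y2=0; observed Y1=1, Y2=1. Eliminates n2 stuck-at-1.
Only n3 stuck-at-1 is consistent with every test.

n3 stuck-at-1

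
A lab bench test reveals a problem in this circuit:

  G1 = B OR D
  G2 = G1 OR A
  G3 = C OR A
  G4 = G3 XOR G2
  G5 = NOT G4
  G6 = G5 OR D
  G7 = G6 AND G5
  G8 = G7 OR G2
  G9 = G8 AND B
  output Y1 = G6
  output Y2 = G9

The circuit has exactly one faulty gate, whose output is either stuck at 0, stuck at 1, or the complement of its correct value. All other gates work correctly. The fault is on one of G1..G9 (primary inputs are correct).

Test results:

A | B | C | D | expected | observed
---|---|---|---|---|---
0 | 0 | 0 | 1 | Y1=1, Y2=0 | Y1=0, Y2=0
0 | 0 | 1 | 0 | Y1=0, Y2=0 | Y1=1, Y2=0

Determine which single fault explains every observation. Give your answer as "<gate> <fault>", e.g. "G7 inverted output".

Fault-free values for test 1 (A=0, B=0, C=0, D=1): G1=1, G2=1, G3=0, G4=1, G5=0, G6=1, G7=0, G8=1, G9=0, giving Y1=1, Y2=0. Observed Y1=0, Y2=0.
Test 1: faults giving observed Y1=0, Y2=0 are {G6 stuck-at-0, G6 inverted output}.
Test 2 (A=0, B=0, C=1, D=0): fault-free G1=0, G2=0, G3=1, G4=1, G5=0, G6=0, G7=0, G8=0, G9=0 → Y1=0, Y2=0; observed Y1=1, Y2=0. Eliminates G6 stuck-at-0.
Only G6 inverted output is consistent with every test.

G6 inverted output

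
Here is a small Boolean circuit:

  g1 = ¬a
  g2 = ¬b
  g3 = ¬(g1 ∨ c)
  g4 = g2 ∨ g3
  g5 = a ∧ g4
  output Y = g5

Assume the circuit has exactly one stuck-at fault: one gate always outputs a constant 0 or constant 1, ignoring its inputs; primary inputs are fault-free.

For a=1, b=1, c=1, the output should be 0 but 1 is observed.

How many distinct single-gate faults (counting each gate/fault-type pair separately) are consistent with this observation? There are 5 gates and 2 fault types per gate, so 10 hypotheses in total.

Fault-free: g1=0, g2=0, g3=0, g4=0, g5=0 → 0. Observed 1.
  g1 stuck-at-0: output 0 ✗
  g1 stuck-at-1: output 0 ✗
  g2 stuck-at-0: output 0 ✗
  g2 stuck-at-1: output 1 ✓
  g3 stuck-at-0: output 0 ✗
  g3 stuck-at-1: output 1 ✓
  g4 stuck-at-0: output 0 ✗
  g4 stuck-at-1: output 1 ✓
  g5 stuck-at-0: output 0 ✗
  g5 stuck-at-1: output 1 ✓
Consistent faults: {g2 stuck-at-1, g3 stuck-at-1, g4 stuck-at-1, g5 stuck-at-1} — 4 in all.

4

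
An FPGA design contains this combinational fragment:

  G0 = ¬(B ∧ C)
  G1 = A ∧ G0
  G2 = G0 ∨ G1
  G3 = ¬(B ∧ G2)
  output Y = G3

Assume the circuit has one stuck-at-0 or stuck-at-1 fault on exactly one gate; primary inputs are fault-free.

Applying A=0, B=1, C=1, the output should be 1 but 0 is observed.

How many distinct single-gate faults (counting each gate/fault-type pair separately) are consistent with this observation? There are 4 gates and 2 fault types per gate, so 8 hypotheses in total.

4

Fault-free: G0=0, G1=0, G2=0, G3=1 → 1. Observed 0.
  G0 stuck-at-0: output 1 ✗
  G0 stuck-at-1: output 0 ✓
  G1 stuck-at-0: output 1 ✗
  G1 stuck-at-1: output 0 ✓
  G2 stuck-at-0: output 1 ✗
  G2 stuck-at-1: output 0 ✓
  G3 stuck-at-0: output 0 ✓
  G3 stuck-at-1: output 1 ✗
Consistent faults: {G0 stuck-at-1, G1 stuck-at-1, G2 stuck-at-1, G3 stuck-at-0} — 4 in all.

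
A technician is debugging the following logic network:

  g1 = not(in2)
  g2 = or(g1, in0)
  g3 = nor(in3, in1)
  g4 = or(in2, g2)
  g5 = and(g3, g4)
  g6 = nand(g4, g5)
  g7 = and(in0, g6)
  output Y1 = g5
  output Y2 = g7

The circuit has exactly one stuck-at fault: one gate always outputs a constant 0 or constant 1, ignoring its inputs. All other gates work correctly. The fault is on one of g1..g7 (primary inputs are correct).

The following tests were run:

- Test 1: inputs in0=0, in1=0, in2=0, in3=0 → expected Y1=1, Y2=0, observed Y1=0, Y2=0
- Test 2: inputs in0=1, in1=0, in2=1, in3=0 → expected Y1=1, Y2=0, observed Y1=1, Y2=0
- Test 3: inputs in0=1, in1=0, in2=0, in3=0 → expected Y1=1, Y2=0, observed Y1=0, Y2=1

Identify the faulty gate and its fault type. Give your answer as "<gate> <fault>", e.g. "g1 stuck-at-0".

g2 stuck-at-0

Fault-free values for test 1 (in0=0, in1=0, in2=0, in3=0): g1=1, g2=1, g3=1, g4=1, g5=1, g6=0, g7=0, giving Y1=1, Y2=0. Observed Y1=0, Y2=0.
Test 1: faults giving observed Y1=0, Y2=0 are {g1 stuck-at-0, g2 stuck-at-0, g3 stuck-at-0, g4 stuck-at-0, g5 stuck-at-0}.
Test 2 (in0=1, in1=0, in2=1, in3=0): fault-free g1=0, g2=1, g3=1, g4=1, g5=1, g6=0, g7=0 → Y1=1, Y2=0; observed Y1=1, Y2=0. Eliminates g3 stuck-at-0, g4 stuck-at-0, g5 stuck-at-0.
Test 3 (in0=1, in1=0, in2=0, in3=0): fault-free g1=1, g2=1, g3=1, g4=1, g5=1, g6=0, g7=0 → Y1=1, Y2=0; observed Y1=0, Y2=1. Eliminates g1 stuck-at-0.
Only g2 stuck-at-0 is consistent with every test.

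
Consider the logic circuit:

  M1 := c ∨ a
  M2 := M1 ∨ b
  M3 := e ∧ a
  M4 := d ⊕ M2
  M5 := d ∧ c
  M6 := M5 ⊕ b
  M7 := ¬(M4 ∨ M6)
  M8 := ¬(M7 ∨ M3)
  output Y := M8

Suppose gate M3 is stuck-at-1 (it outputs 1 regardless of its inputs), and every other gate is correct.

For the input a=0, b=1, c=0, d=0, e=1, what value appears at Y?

Propagate with M3 forced: M1=0, M2=1, M3=1 [stuck-at-1], M4=1, M5=0, M6=1, M7=0, M8=0.
So Y = 0. (Without the fault it would be 1.)

0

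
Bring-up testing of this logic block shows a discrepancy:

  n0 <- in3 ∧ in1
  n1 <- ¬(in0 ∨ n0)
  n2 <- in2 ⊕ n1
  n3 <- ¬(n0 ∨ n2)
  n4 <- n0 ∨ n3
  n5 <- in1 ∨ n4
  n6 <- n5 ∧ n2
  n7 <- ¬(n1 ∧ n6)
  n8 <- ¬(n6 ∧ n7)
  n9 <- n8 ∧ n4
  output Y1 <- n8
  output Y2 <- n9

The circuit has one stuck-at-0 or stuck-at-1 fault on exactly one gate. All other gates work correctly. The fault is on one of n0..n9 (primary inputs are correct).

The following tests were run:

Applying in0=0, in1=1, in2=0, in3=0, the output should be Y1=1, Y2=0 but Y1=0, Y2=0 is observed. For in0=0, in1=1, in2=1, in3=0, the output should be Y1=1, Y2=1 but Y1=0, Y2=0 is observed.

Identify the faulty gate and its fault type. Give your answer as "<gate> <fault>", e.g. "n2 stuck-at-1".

Fault-free values for test 1 (in0=0, in1=1, in2=0, in3=0): n0=0, n1=1, n2=1, n3=0, n4=0, n5=1, n6=1, n7=0, n8=1, n9=0, giving Y1=1, Y2=0. Observed Y1=0, Y2=0.
Test 1: faults giving observed Y1=0, Y2=0 are {n7 stuck-at-1, n8 stuck-at-0}.
Test 2 (in0=0, in1=1, in2=1, in3=0): fault-free n0=0, n1=1, n2=0, n3=1, n4=1, n5=1, n6=0, n7=1, n8=1, n9=1 → Y1=1, Y2=1; observed Y1=0, Y2=0. Eliminates n7 stuck-at-1.
Only n8 stuck-at-0 is consistent with every test.

n8 stuck-at-0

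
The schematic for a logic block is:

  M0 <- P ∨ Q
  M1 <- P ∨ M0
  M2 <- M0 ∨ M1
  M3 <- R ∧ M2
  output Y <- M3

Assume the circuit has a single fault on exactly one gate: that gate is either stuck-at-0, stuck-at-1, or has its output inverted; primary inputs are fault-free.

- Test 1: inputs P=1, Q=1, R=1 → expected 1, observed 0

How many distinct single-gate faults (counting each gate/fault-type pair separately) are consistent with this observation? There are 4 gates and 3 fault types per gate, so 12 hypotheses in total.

4

Fault-free: M0=1, M1=1, M2=1, M3=1 → 1. Observed 0.
  M0 stuck-at-0: output 1 ✗
  M0 stuck-at-1: output 1 ✗
  M0 inverted output: output 1 ✗
  M1 stuck-at-0: output 1 ✗
  M1 stuck-at-1: output 1 ✗
  M1 inverted output: output 1 ✗
  M2 stuck-at-0: output 0 ✓
  M2 stuck-at-1: output 1 ✗
  M2 inverted output: output 0 ✓
  M3 stuck-at-0: output 0 ✓
  M3 stuck-at-1: output 1 ✗
  M3 inverted output: output 0 ✓
Consistent faults: {M2 stuck-at-0, M2 inverted output, M3 stuck-at-0, M3 inverted output} — 4 in all.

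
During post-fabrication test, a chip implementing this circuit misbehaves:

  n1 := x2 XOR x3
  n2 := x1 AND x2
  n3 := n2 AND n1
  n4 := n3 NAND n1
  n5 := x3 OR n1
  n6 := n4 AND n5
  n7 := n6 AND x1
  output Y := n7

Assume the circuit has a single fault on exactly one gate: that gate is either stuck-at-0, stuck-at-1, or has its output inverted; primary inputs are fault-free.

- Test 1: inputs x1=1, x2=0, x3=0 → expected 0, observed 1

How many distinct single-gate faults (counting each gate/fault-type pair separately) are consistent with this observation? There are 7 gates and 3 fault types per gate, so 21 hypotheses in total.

Fault-free: n1=0, n2=0, n3=0, n4=1, n5=0, n6=0, n7=0 → 0. Observed 1.
  n1: stuck-at-1, inverted output ✓; others ✗
  n2: none of the 3 fault types match ✗
  n3: none of the 3 fault types match ✗
  n4: none of the 3 fault types match ✗
  n5: stuck-at-1, inverted output ✓; others ✗
  n6: stuck-at-1, inverted output ✓; others ✗
  n7: stuck-at-1, inverted output ✓; others ✗
Consistent faults: {n1 stuck-at-1, n1 inverted output, n5 stuck-at-1, n5 inverted output, n6 stuck-at-1, n6 inverted output, n7 stuck-at-1, n7 inverted output} — 8 in all.

8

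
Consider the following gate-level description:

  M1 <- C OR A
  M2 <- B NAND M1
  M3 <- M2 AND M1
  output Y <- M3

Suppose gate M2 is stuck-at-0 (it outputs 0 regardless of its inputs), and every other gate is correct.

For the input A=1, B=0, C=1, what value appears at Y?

0

Propagate with M2 forced: M1=1, M2=0 [stuck-at-0], M3=0.
So Y = 0. (Without the fault it would be 1.)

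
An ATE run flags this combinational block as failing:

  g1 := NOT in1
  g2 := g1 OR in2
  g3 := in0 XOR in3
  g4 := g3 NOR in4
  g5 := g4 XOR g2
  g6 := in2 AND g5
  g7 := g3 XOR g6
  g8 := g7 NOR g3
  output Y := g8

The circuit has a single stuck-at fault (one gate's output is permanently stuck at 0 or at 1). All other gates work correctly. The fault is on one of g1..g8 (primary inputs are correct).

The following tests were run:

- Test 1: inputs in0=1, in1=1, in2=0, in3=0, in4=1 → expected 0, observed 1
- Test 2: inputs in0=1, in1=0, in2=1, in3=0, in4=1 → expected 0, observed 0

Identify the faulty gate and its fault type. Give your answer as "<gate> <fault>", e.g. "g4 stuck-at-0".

g3 stuck-at-0

Fault-free values for test 1 (in0=1, in1=1, in2=0, in3=0, in4=1): g1=0, g2=0, g3=1, g4=0, g5=0, g6=0, g7=1, g8=0, giving Y=0. Observed 1.
Test 1: faults giving observed 1 are {g3 stuck-at-0, g8 stuck-at-1}.
Test 2 (in0=1, in1=0, in2=1, in3=0, in4=1): fault-free g1=1, g2=1, g3=1, g4=0, g5=1, g6=1, g7=0, g8=0 → 0; observed 0. Eliminates g8 stuck-at-1.
Only g3 stuck-at-0 is consistent with every test.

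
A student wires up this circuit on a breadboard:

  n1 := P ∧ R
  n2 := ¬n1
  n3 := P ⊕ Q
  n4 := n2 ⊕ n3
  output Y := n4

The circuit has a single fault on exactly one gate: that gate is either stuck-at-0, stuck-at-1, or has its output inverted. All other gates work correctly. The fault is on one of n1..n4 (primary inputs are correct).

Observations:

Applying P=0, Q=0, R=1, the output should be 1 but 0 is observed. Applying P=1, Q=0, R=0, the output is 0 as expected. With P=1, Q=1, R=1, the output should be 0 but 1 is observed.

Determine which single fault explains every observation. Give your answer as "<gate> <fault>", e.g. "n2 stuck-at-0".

Fault-free values for test 1 (P=0, Q=0, R=1): n1=0, n2=1, n3=0, n4=1, giving Y=1. Observed 0.
Test 1: faults giving observed 0 are {n1 stuck-at-1, n1 inverted output, n2 stuck-at-0, n2 inverted output, n3 stuck-at-1, n3 inverted output, n4 stuck-at-0, n4 inverted output}.
Test 2 (P=1, Q=0, R=0): fault-free n1=0, n2=1, n3=1, n4=0 → 0; observed 0. Eliminates n1 stuck-at-1, n1 inverted output, n2 stuck-at-0, n2 inverted output, n3 inverted output, n4 inverted output.
Test 3 (P=1, Q=1, R=1): fault-free n1=1, n2=0, n3=0, n4=0 → 0; observed 1. Eliminates n4 stuck-at-0.
Only n3 stuck-at-1 is consistent with every test.

n3 stuck-at-1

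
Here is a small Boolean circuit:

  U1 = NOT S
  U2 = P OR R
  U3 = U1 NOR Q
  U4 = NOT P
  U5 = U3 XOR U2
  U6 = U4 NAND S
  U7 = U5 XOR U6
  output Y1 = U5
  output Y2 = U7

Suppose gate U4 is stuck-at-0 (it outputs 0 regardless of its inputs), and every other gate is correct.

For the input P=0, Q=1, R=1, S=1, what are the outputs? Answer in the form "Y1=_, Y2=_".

Propagate with U4 forced: U1=0, U2=1, U3=0, U4=0 [stuck-at-0], U5=1, U6=1, U7=0.
So the outputs are Y1=1, Y2=0. (Without the fault they would be Y1=1, Y2=1.)

Y1=1, Y2=0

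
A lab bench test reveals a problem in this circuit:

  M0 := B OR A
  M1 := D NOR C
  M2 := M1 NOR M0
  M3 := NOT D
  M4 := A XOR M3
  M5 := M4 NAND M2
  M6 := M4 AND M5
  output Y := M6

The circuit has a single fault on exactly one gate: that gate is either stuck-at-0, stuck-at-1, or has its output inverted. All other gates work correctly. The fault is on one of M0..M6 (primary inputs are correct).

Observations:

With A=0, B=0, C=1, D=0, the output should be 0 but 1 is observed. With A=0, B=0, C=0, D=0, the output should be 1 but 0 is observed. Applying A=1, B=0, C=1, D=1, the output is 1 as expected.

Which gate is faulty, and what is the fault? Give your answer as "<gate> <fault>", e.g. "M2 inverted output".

Fault-free values for test 1 (A=0, B=0, C=1, D=0): M0=0, M1=0, M2=1, M3=1, M4=1, M5=0, M6=0, giving Y=0. Observed 1.
Test 1: faults giving observed 1 are {M0 stuck-at-1, M0 inverted output, M1 stuck-at-1, M1 inverted output, M2 stuck-at-0, M2 inverted output, M5 stuck-at-1, M5 inverted output, M6 stuck-at-1, M6 inverted output}.
Test 2 (A=0, B=0, C=0, D=0): fault-free M0=0, M1=1, M2=0, M3=1, M4=1, M5=1, M6=1 → 1; observed 0. Eliminates M0 stuck-at-1, M0 inverted output, M1 stuck-at-1, M2 stuck-at-0, M5 stuck-at-1, M6 stuck-at-1.
Test 3 (A=1, B=0, C=1, D=1): fault-free M0=1, M1=0, M2=0, M3=0, M4=1, M5=1, M6=1 → 1; observed 1. Eliminates M2 inverted output, M5 inverted output, M6 inverted output.
Only M1 inverted output is consistent with every test.

M1 inverted output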